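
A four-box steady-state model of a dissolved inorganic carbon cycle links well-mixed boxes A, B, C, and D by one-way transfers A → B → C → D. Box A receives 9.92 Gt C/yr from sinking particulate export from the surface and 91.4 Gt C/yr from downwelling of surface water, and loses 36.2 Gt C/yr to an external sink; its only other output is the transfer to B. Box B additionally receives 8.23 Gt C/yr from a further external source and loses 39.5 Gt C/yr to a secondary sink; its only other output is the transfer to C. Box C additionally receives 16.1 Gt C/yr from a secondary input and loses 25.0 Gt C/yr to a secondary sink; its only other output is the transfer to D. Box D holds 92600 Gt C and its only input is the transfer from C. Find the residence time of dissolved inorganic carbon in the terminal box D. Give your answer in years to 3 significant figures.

3710 yr

Box A: F(A→B) = (9.92 + 91.4) − 36.2 = 65.120 Gt C/yr.
Box B: F(B→C) = (65.120 + 8.23) − 39.5 = 33.850 Gt C/yr.
Box C: F(C→D) = (33.850 + 16.1) − 25.0 = 24.950 Gt C/yr.
Box D throughput = its input = 24.950 Gt C/yr; τ = 92600 / 24.950 = 3711 yr.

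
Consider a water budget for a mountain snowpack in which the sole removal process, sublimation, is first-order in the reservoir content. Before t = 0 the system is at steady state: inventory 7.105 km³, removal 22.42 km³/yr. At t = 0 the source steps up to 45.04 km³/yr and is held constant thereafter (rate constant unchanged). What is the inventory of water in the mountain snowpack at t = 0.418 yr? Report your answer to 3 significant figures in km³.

12.4 km³

τ = M₀/F₀ = 7.105/22.42 = 0.3169 yr; rate constant k = 1/τ.
New steady state M_∞ = F₁/k = F₁·τ = 45.04 × 0.3169 = 14.273 km³.
M(t) = M_∞ + (M₀ − M_∞)·e^(−t/τ); t/τ = 0.418/0.3169 = 1.319, so e^(−t/τ) = 0.2674.
M(t) = 14.273 − 7.168 × 0.2674 = 12.357 km³.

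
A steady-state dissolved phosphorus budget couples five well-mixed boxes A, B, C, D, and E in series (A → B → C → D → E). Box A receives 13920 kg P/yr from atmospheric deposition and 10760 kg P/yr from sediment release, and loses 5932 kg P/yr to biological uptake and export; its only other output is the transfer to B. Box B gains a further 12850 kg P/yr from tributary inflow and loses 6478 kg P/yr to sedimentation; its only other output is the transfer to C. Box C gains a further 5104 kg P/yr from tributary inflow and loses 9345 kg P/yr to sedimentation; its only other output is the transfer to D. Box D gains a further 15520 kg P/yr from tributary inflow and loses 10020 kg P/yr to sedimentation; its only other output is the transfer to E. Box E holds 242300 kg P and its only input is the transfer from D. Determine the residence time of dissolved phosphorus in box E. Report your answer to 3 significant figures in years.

Box A: F(A→B) = (13920 + 10760) − 5932 = 18748 kg P/yr.
Box B: F(B→C) = (18748 + 12850) − 6478 = 25120 kg P/yr.
Box C: F(C→D) = (25120 + 5104) − 9345 = 20879 kg P/yr.
Box D: F(D→E) = (20879 + 15520) − 10020 = 26379 kg P/yr.
Box E throughput = its input = 26379 kg P/yr; τ = 242300 / 26379 = 9.185 yr.

9.19 yr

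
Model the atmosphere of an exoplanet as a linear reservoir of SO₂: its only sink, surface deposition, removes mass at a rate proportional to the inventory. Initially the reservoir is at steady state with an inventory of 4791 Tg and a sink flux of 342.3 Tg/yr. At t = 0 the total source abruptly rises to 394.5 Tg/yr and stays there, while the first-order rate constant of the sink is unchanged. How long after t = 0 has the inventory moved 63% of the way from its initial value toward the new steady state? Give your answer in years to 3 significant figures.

13.9 yr

τ = M₀/F₀ = 4791/342.3 = 14.00 yr.
The remaining gap fraction is e^(−t/τ); 63% covered ⇒ e^(−t/τ) = 0.370.
t = −τ ln(0.370) = 14.00 × 0.9943 = 13.92 yr.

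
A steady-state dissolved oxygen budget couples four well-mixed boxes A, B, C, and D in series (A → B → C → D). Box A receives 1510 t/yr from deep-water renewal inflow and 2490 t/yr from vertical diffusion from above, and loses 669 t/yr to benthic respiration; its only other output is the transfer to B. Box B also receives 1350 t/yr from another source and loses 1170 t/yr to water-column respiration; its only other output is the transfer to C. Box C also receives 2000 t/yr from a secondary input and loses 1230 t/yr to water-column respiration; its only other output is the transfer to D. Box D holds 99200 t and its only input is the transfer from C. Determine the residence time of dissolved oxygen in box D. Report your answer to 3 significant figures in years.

Box A: F(A→B) = (1510 + 2490) − 669 = 3331.0 t/yr.
Box B: F(B→C) = (3331.0 + 1350) − 1170 = 3511.0 t/yr.
Box C: F(C→D) = (3511.0 + 2000) − 1230 = 4281.0 t/yr.
Box D throughput = its input = 4281.0 t/yr; τ = 99200 / 4281.0 = 23.17 yr.

23.2 yr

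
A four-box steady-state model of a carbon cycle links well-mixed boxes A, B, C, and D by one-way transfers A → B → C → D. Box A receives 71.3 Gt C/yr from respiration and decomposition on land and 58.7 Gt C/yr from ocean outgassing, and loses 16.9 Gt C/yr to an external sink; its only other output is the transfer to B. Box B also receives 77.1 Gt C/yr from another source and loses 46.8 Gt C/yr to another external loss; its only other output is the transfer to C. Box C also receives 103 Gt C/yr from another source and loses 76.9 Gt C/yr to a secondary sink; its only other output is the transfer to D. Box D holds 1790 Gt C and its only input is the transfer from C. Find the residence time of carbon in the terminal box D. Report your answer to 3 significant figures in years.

10.6 yr

Box A: F(A→B) = (71.3 + 58.7) − 16.9 = 113.10 Gt C/yr.
Box B: F(B→C) = (113.10 + 77.1) − 46.8 = 143.40 Gt C/yr.
Box C: F(C→D) = (143.40 + 103) − 76.9 = 169.50 Gt C/yr.
Box D throughput = its input = 169.50 Gt C/yr; τ = 1790 / 169.50 = 10.56 yr.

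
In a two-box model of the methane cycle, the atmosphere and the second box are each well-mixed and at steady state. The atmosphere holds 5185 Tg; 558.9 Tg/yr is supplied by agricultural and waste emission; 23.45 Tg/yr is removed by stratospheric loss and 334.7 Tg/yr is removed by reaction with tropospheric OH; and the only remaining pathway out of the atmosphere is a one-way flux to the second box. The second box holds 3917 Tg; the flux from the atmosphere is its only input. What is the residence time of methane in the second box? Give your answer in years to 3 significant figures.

19.5 yr

Balance the atmosphere: ΣF_in = 558.90 Tg/yr.
Flux to the second box = ΣF_in − (23.45 + 334.7) = 200.75 Tg/yr.
At steady state the output of the second box equals its input, 200.75 Tg/yr.
τ = M / F = 3917 / 200.75 = 19.51 yr.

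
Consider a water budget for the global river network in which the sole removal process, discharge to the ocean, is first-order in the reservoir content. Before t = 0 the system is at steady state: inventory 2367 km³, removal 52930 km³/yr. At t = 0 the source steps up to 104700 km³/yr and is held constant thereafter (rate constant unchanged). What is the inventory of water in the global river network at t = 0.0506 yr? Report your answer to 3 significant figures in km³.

3940 km³

τ = M₀/F₀ = 2367/52930 = 0.04472 yr; rate constant k = 1/τ.
New steady state M_∞ = F₁/k = F₁·τ = 104700 × 0.04472 = 4682.1 km³.
M(t) = M_∞ + (M₀ − M_∞)·e^(−t/τ); t/τ = 0.0506/0.04472 = 1.131, so e^(−t/τ) = 0.3225.
M(t) = 4682.1 − 2315 × 0.3225 = 3935.4 km³.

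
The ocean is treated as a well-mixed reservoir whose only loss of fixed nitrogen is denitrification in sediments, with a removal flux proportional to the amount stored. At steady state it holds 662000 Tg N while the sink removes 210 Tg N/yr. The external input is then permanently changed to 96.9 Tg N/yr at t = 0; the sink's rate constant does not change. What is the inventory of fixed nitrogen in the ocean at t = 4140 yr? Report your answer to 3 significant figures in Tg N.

Residence time τ = M₀/F₀ = 3152 yr. The eventual steady state is M_∞ = M₀·(F₁/F₀) = 662000 × 96.9/210 = 305470 Tg N.
The anomaly ΔM(t) = M(t) − M_∞ decays as ΔM₀·e^(−t/τ) with ΔM₀ = 662000 − 305470 = 356500 Tg N.
At t = 4140 yr, e^(−t/τ) = e^(−1.313) = 0.2689, so ΔM = 95880 Tg N and M = 305470 + 95880 = 401350 Tg N.

401000 Tg N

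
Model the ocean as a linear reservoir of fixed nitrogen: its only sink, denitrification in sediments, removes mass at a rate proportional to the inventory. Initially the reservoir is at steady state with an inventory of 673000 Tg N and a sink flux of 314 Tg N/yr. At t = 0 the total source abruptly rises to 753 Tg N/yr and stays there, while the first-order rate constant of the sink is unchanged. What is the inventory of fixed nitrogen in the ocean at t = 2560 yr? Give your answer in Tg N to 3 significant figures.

1.33×10^6 Tg N

τ = M₀/F₀ = 673000/314 = 2143 yr; rate constant k = 1/τ.
New steady state M_∞ = F₁/k = F₁·τ = 753 × 2143 = 1.6139×10^6 Tg N.
M(t) = M_∞ + (M₀ − M_∞)·e^(−t/τ); t/τ = 2560/2143 = 1.194, so e^(−t/τ) = 0.3029.
M(t) = 1.6139×10^6 − 940900 × 0.3029 = 1.3289×10^6 Tg N.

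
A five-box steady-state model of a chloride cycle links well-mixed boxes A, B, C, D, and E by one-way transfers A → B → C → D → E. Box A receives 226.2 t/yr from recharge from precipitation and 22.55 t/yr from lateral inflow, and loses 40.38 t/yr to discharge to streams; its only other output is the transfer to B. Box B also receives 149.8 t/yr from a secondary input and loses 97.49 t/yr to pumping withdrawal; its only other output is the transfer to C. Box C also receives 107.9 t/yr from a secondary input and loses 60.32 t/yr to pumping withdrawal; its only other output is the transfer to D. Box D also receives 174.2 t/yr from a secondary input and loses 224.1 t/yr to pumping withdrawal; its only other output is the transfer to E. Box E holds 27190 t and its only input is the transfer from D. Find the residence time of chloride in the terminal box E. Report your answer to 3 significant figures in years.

105 yr

Box A: F(A→B) = (226.2 + 22.55) − 40.38 = 208.37 t/yr.
Box B: F(B→C) = (208.37 + 149.8) − 97.49 = 260.68 t/yr.
Box C: F(C→D) = (260.68 + 107.9) − 60.32 = 308.26 t/yr.
Box D: F(D→E) = (308.26 + 174.2) − 224.1 = 258.36 t/yr.
Box E throughput = its input = 258.36 t/yr; τ = 27190 / 258.36 = 105.2 yr.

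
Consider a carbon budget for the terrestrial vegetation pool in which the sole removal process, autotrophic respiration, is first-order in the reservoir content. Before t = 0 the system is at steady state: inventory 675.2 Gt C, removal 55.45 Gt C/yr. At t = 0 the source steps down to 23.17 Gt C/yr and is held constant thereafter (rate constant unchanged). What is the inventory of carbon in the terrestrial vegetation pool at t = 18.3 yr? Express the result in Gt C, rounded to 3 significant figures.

370 Gt C

The sink rate constant is k = F₀/M₀ = 55.45/675.2 = 0.08212 yr⁻¹.
Solving dM/dt = F₁ − kM with M(0) = M₀ gives M(t) = F₁/k + (M₀ − F₁/k)·e^(−kt).
F₁/k = 23.17/0.08212 = 282.13 Gt C; kt = 0.08212 × 18.3 = 1.503, e^(−kt) = 0.2225.
M(18.3) = 282.13 + (675.2 − 282.13) × 0.2225 = 282.13 + 87.45 = 369.59 Gt C.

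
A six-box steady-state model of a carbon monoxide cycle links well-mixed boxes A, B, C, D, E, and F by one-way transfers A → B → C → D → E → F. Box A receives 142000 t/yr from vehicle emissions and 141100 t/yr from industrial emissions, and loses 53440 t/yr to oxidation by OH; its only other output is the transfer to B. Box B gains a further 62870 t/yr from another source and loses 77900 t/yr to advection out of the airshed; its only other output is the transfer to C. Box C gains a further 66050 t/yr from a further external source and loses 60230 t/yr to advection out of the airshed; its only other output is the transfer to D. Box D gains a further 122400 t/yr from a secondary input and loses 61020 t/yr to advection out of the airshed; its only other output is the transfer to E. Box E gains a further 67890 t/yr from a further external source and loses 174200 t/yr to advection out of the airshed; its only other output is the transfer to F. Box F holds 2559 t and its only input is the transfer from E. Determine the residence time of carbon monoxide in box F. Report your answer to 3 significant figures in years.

Box A: F(A→B) = (142000 + 141100) − 53440 = 229660 t/yr.
Box B: F(B→C) = (229660 + 62870) − 77900 = 214630 t/yr.
Box C: F(C→D) = (214630 + 66050) − 60230 = 220450 t/yr.
Box D: F(D→E) = (220450 + 122400) − 61020 = 281830 t/yr.
Box E: F(E→F) = (281830 + 67890) − 174200 = 175520 t/yr.
Box F throughput = its input = 175520 t/yr; τ = 2559 / 175520 = 0.01458 yr.

0.0146 yr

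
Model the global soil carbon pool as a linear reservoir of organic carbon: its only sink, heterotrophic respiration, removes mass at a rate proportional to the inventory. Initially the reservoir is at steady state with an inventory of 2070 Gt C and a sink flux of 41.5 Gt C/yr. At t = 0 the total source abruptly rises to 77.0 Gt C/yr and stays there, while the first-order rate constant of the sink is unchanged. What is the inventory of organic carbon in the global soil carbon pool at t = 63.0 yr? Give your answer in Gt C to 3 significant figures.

3340 Gt C

The sink rate constant is k = F₀/M₀ = 41.5/2070 = 0.02005 yr⁻¹.
Solving dM/dt = F₁ − kM with M(0) = M₀ gives M(t) = F₁/k + (M₀ − F₁/k)·e^(−kt).
F₁/k = 77.0/0.02005 = 3840.7 Gt C; kt = 0.02005 × 63.0 = 1.263, e^(−kt) = 0.2828.
M(63.0) = 3840.7 + (2070 − 3840.7) × 0.2828 = 3840.7 − 500.7 = 3340.0 Gt C.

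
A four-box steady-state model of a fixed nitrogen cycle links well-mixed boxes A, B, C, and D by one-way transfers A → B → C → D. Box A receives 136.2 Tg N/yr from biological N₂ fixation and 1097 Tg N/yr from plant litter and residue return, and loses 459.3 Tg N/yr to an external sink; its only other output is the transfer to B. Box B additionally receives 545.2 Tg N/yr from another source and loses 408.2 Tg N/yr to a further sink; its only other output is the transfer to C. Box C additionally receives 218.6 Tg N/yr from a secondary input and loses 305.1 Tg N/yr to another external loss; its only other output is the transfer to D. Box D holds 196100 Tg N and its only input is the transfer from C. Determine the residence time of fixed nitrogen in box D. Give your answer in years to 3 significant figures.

238 yr

Box A: F(A→B) = (136.2 + 1097) − 459.3 = 773.90 Tg N/yr.
Box B: F(B→C) = (773.90 + 545.2) − 408.2 = 910.90 Tg N/yr.
Box C: F(C→D) = (910.90 + 218.6) − 305.1 = 824.40 Tg N/yr.
Box D throughput = its input = 824.40 Tg N/yr; τ = 196100 / 824.40 = 237.9 yr.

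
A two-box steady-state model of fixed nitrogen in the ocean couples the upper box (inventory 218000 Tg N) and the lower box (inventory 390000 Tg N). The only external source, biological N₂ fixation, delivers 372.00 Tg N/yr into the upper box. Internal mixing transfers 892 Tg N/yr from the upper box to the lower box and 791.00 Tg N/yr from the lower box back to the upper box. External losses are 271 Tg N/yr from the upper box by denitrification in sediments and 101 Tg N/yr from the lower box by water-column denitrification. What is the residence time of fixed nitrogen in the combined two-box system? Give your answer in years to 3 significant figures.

1630 yr

For the system as a whole, the A↔B exchange is internal and contributes nothing to the throughput; only the external sinks remove mass.
M_total = 218000 + 390000 = 608000 Tg N.
ΣF_external_out = 271 + 101 = 372.00 Tg N/yr.
τ = M_total / ΣF_ext = 608000 / 372.00 = 1634 yr.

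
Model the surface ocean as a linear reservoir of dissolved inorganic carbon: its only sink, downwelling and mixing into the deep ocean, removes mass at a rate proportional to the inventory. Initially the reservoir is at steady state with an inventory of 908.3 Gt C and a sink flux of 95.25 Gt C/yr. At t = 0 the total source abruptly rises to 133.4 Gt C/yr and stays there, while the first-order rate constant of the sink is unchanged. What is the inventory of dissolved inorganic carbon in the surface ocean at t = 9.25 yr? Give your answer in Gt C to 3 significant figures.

Residence time τ = M₀/F₀ = 9.536 yr. The eventual steady state is M_∞ = M₀·(F₁/F₀) = 908.3 × 133.4/95.25 = 1272.1 Gt C.
The anomaly ΔM(t) = M(t) − M_∞ decays as ΔM₀·e^(−t/τ) with ΔM₀ = 908.3 − 1272.1 = −363.8 Gt C.
At t = 9.25 yr, e^(−t/τ) = e^(−0.9700) = 0.3791, so ΔM = −137.9 Gt C and M = 1272.1 − 137.9 = 1134.2 Gt C.

1130 Gt C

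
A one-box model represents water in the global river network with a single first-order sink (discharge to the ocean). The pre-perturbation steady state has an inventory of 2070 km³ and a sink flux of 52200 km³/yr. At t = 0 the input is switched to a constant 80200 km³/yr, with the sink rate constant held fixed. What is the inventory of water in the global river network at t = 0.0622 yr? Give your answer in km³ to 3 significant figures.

The sink rate constant is k = F₀/M₀ = 52200/2070 = 25.22 yr⁻¹.
Solving dM/dt = F₁ − kM with M(0) = M₀ gives M(t) = F₁/k + (M₀ − F₁/k)·e^(−kt).
F₁/k = 80200/25.22 = 3180.3 km³; kt = 25.22 × 0.0622 = 1.569, e^(−kt) = 0.2084.
M(0.0622) = 3180.3 + (2070 − 3180.3) × 0.2084 = 3180.3 − 231.3 = 2949.0 km³.

2950 km³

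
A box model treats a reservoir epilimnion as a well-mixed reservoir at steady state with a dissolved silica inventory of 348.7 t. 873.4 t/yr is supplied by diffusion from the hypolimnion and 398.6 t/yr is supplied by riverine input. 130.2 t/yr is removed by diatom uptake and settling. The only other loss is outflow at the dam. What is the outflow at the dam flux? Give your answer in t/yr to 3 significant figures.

1140 t/yr

At steady state ΣF_in = ΣF_out.
ΣF_in = 873.4 + 398.6 = 1272.0 t/yr.
Outflow at the dam flux = ΣF_in − (130.2) = 1272.0 − 130.2 = 1142 t/yr.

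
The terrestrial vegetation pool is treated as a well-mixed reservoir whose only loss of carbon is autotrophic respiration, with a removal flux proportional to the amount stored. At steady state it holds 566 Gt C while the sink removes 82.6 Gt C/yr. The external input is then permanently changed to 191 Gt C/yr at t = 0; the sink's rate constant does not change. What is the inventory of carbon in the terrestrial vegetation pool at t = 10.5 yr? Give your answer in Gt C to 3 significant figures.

The sink rate constant is k = F₀/M₀ = 82.6/566 = 0.1459 yr⁻¹.
Solving dM/dt = F₁ − kM with M(0) = M₀ gives M(t) = F₁/k + (M₀ − F₁/k)·e^(−kt).
F₁/k = 191/0.1459 = 1308.8 Gt C; kt = 0.1459 × 10.5 = 1.532, e^(−kt) = 0.2160.
M(10.5) = 1308.8 + (566 − 1308.8) × 0.2160 = 1308.8 − 160.5 = 1148.3 Gt C.

1150 Gt C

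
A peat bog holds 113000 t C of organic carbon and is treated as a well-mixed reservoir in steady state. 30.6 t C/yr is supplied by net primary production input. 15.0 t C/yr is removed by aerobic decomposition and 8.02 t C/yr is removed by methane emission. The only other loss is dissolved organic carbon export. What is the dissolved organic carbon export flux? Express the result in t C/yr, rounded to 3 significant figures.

7.58 t C/yr

At steady state ΣF_in = ΣF_out.
ΣF_in = 30.600 t C/yr.
Dissolved organic carbon export flux = ΣF_in − (15.0 + 8.02) = 30.600 − 23.02 = 7.580 t C/yr.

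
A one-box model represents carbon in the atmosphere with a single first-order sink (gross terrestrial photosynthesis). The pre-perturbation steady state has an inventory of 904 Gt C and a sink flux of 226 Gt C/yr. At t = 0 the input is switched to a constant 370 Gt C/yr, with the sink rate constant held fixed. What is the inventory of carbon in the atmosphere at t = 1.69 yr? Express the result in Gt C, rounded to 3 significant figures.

1100 Gt C

Residence time τ = M₀/F₀ = 4.000 yr. The eventual steady state is M_∞ = M₀·(F₁/F₀) = 904 × 370/226 = 1480.0 Gt C.
The anomaly ΔM(t) = M(t) − M_∞ decays as ΔM₀·e^(−t/τ) with ΔM₀ = 904 − 1480.0 = −576.0 Gt C.
At t = 1.69 yr, e^(−t/τ) = e^(−0.4225) = 0.6554, so ΔM = −377.5 Gt C and M = 1480.0 − 377.5 = 1102.5 Gt C.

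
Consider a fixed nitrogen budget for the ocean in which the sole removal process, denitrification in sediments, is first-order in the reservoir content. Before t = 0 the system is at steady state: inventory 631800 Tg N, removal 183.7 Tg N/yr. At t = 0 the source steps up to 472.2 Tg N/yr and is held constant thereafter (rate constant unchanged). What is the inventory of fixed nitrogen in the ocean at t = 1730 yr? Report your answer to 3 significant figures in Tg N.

1.02×10^6 Tg N

The sink rate constant is k = F₀/M₀ = 183.7/631800 = 0.0002908 yr⁻¹.
Solving dM/dt = F₁ − kM with M(0) = M₀ gives M(t) = F₁/k + (M₀ − F₁/k)·e^(−kt).
F₁/k = 472.2/0.0002908 = 1.6240×10^6 Tg N; kt = 0.0002908 × 1730 = 0.5030, e^(−kt) = 0.6047.
M(1730) = 1.6240×10^6 + (631800 − 1.6240×10^6) × 0.6047 = 1.6240×10^6 − 600000 = 1.0240×10^6 Tg N.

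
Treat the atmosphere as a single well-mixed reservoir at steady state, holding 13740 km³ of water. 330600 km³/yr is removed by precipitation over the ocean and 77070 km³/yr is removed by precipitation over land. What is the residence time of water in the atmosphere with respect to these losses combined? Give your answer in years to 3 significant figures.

0.0337 yr

Total removal = 330600 + 77070 = 407670 km³/yr.
τ = M / ΣF_out = 13740 / 407670 = 0.03370 yr.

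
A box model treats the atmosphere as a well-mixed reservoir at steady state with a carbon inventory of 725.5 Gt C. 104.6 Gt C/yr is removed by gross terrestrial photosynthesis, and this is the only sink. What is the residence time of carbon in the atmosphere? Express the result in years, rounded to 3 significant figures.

6.94 yr

τ = M / F = 725.5 / 104.6 = 6.936 yr.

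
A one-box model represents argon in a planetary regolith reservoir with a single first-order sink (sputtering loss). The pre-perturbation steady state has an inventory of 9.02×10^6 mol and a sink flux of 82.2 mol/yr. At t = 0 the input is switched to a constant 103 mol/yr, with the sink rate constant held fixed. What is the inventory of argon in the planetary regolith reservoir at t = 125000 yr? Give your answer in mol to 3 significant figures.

1.06×10^7 mol

τ = M₀/F₀ = 9.02×10^6/82.2 = 109700 yr; rate constant k = 1/τ.
New steady state M_∞ = F₁/k = F₁·τ = 103 × 109700 = 1.1302×10^7 mol.
M(t) = M_∞ + (M₀ − M_∞)·e^(−t/τ); t/τ = 125000/109700 = 1.139, so e^(−t/τ) = 0.3201.
M(t) = 1.1302×10^7 − 2.282×10^6 × 0.3201 = 1.0572×10^7 mol.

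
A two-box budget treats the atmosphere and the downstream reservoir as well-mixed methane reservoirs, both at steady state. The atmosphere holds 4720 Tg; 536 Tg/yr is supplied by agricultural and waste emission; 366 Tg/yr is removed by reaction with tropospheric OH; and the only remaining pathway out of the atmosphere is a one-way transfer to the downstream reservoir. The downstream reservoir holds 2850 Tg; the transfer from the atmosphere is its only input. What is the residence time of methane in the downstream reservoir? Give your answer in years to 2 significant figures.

17 yr

Balance the atmosphere: ΣF_in = 536.00 Tg/yr.
Transfer to the downstream reservoir = ΣF_in − (366) = 170.00 Tg/yr.
At steady state the output of the downstream reservoir equals its input, 170.00 Tg/yr.
τ = M / F = 2850 / 170.00 = 16.76 yr.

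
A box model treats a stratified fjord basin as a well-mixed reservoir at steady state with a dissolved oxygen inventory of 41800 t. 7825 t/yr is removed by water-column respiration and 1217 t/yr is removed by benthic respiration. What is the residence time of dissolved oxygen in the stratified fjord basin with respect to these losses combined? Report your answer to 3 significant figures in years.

4.62 yr

Total removal = 7825 + 1217 = 9042.0 t/yr.
τ = M / ΣF_out = 41800 / 9042.0 = 4.623 yr.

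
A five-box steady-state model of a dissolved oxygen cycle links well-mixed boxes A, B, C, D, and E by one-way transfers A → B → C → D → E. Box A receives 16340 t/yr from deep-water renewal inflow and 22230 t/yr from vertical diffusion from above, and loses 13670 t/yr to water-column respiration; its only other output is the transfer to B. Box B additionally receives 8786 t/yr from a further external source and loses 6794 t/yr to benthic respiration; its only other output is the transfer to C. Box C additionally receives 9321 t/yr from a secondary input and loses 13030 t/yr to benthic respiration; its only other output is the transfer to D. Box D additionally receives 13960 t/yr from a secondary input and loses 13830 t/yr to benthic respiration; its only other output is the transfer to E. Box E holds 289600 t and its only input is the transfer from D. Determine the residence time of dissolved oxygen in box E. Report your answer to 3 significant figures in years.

12.4 yr

Box A: F(A→B) = (16340 + 22230) − 13670 = 24900 t/yr.
Box B: F(B→C) = (24900 + 8786) − 6794 = 26892 t/yr.
Box C: F(C→D) = (26892 + 9321) − 13030 = 23183 t/yr.
Box D: F(D→E) = (23183 + 13960) − 13830 = 23313 t/yr.
Box E throughput = its input = 23313 t/yr; τ = 289600 / 23313 = 12.42 yr.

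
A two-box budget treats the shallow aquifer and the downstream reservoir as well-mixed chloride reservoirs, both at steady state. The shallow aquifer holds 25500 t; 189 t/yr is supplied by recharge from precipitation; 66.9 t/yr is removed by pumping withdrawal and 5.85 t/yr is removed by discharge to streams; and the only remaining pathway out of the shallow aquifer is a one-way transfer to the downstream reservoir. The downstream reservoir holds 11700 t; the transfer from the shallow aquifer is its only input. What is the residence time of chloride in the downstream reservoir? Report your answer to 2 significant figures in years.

Balance the shallow aquifer: ΣF_in = 189.00 t/yr.
Transfer to the downstream reservoir = ΣF_in − (66.9 + 5.85) = 116.25 t/yr.
At steady state the output of the downstream reservoir equals its input, 116.25 t/yr.
τ = M / F = 11700 / 116.25 = 100.6 yr.

100 yr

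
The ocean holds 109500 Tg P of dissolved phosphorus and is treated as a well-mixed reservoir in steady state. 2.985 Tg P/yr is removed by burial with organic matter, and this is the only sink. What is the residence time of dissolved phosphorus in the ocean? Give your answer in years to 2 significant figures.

37000 yr

τ = M / F = 109500 / 2.985 = 36680 yr.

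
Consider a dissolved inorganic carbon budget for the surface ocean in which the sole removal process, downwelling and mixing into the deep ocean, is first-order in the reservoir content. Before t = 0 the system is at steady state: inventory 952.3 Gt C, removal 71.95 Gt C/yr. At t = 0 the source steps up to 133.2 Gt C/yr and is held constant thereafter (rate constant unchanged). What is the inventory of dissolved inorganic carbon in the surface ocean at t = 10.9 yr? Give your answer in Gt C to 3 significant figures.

τ = M₀/F₀ = 952.3/71.95 = 13.24 yr; rate constant k = 1/τ.
New steady state M_∞ = F₁/k = F₁·τ = 133.2 × 13.24 = 1763.0 Gt C.
M(t) = M_∞ + (M₀ − M_∞)·e^(−t/τ); t/τ = 10.9/13.24 = 0.8235, so e^(−t/τ) = 0.4389.
M(t) = 1763.0 − 810.7 × 0.4389 = 1407.2 Gt C.

1410 Gt C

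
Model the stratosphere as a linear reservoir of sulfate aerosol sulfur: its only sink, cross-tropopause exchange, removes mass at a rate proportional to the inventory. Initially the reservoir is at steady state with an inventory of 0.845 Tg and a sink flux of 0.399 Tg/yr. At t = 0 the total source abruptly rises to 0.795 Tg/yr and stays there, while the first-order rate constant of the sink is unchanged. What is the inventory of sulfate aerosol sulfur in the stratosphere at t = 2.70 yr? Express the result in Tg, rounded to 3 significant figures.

1.45 Tg

Residence time τ = M₀/F₀ = 2.118 yr. The eventual steady state is M_∞ = M₀·(F₁/F₀) = 0.845 × 0.795/0.399 = 1.6836 Tg.
The anomaly ΔM(t) = M(t) − M_∞ decays as ΔM₀·e^(−t/τ) with ΔM₀ = 0.845 − 1.6836 = −0.8386 Tg.
At t = 2.70 yr, e^(−t/τ) = e^(−1.275) = 0.2795, so ΔM = −0.2344 Tg and M = 1.6836 − 0.2344 = 1.4493 Tg.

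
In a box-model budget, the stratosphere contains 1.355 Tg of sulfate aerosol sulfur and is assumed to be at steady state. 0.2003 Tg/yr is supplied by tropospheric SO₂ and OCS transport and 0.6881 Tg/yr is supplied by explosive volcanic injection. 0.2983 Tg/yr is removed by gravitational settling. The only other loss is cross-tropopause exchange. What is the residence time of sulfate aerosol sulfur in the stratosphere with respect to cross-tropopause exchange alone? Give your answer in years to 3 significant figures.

At steady state ΣF_in = ΣF_out.
ΣF_in = 0.2003 + 0.6881 = 0.88840 Tg/yr.
Cross-tropopause exchange flux = ΣF_in − (0.2983) = 0.88840 − 0.2983 = 0.5901 Tg/yr.
τ = M / F = 1.355 / 0.5901 = 2.296 yr.

2.30 yr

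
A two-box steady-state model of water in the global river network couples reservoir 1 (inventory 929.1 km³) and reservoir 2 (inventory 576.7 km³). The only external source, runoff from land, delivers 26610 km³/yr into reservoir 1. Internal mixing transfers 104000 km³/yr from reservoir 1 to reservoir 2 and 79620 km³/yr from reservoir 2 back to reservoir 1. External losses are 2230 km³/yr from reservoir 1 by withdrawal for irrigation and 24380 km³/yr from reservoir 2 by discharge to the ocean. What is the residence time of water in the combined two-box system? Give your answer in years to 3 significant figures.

Treat the two boxes together as one reservoir: the mixing fluxes between them are internal recycling, so τ = ΣM / Σ(external losses).
M_total = 929.1 + 576.7 = 1505.8 km³.
ΣF_external_out = 2230 + 24380 = 26610 km³/yr.
τ = M_total / ΣF_ext = 1505.8 / 26610 = 0.05659 yr.

0.0566 yr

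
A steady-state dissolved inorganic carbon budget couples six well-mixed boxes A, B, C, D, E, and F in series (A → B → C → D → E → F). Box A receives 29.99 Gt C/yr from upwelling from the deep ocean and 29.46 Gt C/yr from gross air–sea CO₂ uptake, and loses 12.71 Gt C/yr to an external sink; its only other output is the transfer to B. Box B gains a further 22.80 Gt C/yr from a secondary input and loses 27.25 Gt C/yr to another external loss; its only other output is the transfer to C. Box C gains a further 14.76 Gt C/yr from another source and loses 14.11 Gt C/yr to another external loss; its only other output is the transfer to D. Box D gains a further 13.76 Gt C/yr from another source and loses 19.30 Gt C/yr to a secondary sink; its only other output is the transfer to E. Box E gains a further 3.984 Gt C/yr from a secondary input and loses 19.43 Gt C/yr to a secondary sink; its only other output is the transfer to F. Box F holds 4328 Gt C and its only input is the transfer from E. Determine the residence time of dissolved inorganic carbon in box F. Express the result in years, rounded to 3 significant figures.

197 yr

Box A: F(A→B) = (29.99 + 29.46) − 12.71 = 46.740 Gt C/yr.
Box B: F(B→C) = (46.740 + 22.80) − 27.25 = 42.290 Gt C/yr.
Box C: F(C→D) = (42.290 + 14.76) − 14.11 = 42.940 Gt C/yr.
Box D: F(D→E) = (42.940 + 13.76) − 19.30 = 37.400 Gt C/yr.
Box E: F(E→F) = (37.400 + 3.984) − 19.43 = 21.954 Gt C/yr.
Box F throughput = its input = 21.954 Gt C/yr; τ = 4328 / 21.954 = 197.1 yr.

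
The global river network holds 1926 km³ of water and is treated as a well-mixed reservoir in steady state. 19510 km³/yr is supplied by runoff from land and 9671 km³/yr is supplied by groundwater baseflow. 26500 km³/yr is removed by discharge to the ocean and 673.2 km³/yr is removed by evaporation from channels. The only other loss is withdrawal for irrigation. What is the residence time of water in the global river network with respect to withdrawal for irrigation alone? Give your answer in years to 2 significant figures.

0.96 yr

At steady state ΣF_in = ΣF_out.
ΣF_in = 19510 + 9671 = 29181 km³/yr.
Withdrawal for irrigation flux = ΣF_in − (26500 + 673.2) = 29181 − 27170 = 2008 km³/yr.
τ = M / F = 1926 / 2008 = 0.9593 yr.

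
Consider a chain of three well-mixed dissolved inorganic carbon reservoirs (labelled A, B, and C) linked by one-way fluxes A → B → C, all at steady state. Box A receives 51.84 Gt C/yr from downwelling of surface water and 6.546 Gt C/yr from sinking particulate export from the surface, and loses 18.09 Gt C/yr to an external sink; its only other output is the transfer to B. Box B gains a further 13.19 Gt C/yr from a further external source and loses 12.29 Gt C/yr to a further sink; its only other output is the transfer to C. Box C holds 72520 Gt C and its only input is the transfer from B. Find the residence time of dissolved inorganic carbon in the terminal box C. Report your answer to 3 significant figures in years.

1760 yr

Box A: F(A→B) = (51.84 + 6.546) − 18.09 = 40.296 Gt C/yr.
Box B: F(B→C) = (40.296 + 13.19) − 12.29 = 41.196 Gt C/yr.
Box C throughput = its input = 41.196 Gt C/yr; τ = 72520 / 41.196 = 1760 yr.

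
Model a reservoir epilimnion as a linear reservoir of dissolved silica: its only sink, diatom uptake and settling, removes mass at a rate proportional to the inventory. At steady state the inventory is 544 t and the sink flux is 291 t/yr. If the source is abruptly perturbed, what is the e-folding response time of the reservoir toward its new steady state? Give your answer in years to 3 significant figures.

1.87 yr

For a linear reservoir the response time equals the residence time τ = M/F.
τ = 544 / 291 = 1.869 yr.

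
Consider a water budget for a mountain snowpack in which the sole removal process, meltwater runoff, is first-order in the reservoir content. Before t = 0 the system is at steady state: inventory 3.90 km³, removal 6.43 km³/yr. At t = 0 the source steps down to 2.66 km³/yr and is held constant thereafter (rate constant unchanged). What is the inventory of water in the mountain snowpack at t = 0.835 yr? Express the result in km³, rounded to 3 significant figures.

2.19 km³

τ = M₀/F₀ = 3.90/6.43 = 0.6065 yr; rate constant k = 1/τ.
New steady state M_∞ = F₁/k = F₁·τ = 2.66 × 0.6065 = 1.6134 km³.
M(t) = M_∞ + (M₀ − M_∞)·e^(−t/τ); t/τ = 0.835/0.6065 = 1.377, so e^(−t/τ) = 0.2524.
M(t) = 1.6134 + 2.287 × 0.2524 = 2.1906 km³.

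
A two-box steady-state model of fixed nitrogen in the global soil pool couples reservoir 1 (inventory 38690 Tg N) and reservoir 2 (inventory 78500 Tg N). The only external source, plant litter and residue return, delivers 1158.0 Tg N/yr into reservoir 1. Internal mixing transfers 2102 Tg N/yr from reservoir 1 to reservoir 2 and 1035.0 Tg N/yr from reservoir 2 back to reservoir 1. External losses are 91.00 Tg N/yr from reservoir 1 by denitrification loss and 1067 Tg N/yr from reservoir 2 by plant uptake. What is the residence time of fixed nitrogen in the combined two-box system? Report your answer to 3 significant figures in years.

Residence time in the combined system uses the total inventory and the total *external* removal — internal exchanges between the two boxes cancel.
M_total = 38690 + 78500 = 117190 Tg N.
ΣF_external_out = 91.00 + 1067 = 1158.0 Tg N/yr.
τ = M_total / ΣF_ext = 117190 / 1158.0 = 101.2 yr.

101 yr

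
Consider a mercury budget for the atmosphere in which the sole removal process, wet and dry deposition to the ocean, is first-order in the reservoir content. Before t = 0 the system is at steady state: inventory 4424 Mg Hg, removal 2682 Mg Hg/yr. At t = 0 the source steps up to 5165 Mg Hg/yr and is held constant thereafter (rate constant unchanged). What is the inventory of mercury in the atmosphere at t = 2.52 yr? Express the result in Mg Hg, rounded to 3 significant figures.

7630 Mg Hg

τ = M₀/F₀ = 4424/2682 = 1.650 yr; rate constant k = 1/τ.
New steady state M_∞ = F₁/k = F₁·τ = 5165 × 1.650 = 8519.7 Mg Hg.
M(t) = M_∞ + (M₀ − M_∞)·e^(−t/τ); t/τ = 2.52/1.650 = 1.528, so e^(−t/τ) = 0.2170.
M(t) = 8519.7 − 4096 × 0.2170 = 7630.8 Mg Hg.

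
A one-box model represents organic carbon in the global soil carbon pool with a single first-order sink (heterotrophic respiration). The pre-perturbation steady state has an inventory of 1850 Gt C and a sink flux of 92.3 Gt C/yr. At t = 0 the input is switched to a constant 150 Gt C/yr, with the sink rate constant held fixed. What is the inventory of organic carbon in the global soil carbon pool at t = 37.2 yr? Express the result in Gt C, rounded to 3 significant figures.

τ = M₀/F₀ = 1850/92.3 = 20.04 yr; rate constant k = 1/τ.
New steady state M_∞ = F₁/k = F₁·τ = 150 × 20.04 = 3006.5 Gt C.
M(t) = M_∞ + (M₀ − M_∞)·e^(−t/τ); t/τ = 37.2/20.04 = 1.856, so e^(−t/τ) = 0.1563.
M(t) = 3006.5 − 1157 × 0.1563 = 2825.7 Gt C.

2830 Gt C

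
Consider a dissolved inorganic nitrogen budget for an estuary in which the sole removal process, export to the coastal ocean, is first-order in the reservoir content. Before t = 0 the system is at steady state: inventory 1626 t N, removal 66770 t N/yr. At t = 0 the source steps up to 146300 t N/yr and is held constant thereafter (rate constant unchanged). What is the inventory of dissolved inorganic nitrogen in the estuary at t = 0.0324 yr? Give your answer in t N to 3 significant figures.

The sink rate constant is k = F₀/M₀ = 66770/1626 = 41.06 yr⁻¹.
Solving dM/dt = F₁ − kM with M(0) = M₀ gives M(t) = F₁/k + (M₀ − F₁/k)·e^(−kt).
F₁/k = 146300/41.06 = 3562.7 t N; kt = 41.06 × 0.0324 = 1.330, e^(−kt) = 0.2644.
M(0.0324) = 3562.7 + (1626 − 3562.7) × 0.2644 = 3562.7 − 512.0 = 3050.8 t N.

3050 t N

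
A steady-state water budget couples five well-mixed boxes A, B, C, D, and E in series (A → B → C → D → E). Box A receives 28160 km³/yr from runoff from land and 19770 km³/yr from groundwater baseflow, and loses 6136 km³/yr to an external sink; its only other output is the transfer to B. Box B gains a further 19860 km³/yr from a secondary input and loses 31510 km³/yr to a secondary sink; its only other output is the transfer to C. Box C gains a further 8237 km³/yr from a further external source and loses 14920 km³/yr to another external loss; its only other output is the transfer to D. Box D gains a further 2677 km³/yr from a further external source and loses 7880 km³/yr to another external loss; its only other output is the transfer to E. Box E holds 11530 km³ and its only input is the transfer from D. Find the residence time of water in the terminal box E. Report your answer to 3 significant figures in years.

0.632 yr

Box A: F(A→B) = (28160 + 19770) − 6136 = 41794 km³/yr.
Box B: F(B→C) = (41794 + 19860) − 31510 = 30144 km³/yr.
Box C: F(C→D) = (30144 + 8237) − 14920 = 23461 km³/yr.
Box D: F(D→E) = (23461 + 2677) − 7880 = 18258 km³/yr.
Box E throughput = its input = 18258 km³/yr; τ = 11530 / 18258 = 0.6315 yr.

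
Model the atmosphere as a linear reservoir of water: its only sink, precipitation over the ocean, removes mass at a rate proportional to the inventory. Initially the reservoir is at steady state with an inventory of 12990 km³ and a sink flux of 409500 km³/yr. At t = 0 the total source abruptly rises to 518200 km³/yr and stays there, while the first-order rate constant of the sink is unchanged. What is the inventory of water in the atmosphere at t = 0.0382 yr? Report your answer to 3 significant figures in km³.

15400 km³

Residence time τ = M₀/F₀ = 0.03172 yr. The eventual steady state is M_∞ = M₀·(F₁/F₀) = 12990 × 518200/409500 = 16438 km³.
The anomaly ΔM(t) = M(t) − M_∞ decays as ΔM₀·e^(−t/τ) with ΔM₀ = 12990 − 16438 = −3448 km³.
At t = 0.0382 yr, e^(−t/τ) = e^(−1.204) = 0.2999, so ΔM = −1034 km³ and M = 16438 − 1034 = 15404 km³.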